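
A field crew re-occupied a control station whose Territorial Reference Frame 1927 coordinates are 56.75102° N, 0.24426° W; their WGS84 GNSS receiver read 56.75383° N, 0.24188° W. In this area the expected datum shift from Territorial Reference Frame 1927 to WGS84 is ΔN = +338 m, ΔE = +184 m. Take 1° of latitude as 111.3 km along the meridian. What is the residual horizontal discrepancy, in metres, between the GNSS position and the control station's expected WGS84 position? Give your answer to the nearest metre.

46 m

Observed coordinate differences: Δφ = +0.00281°, Δλ = +0.00238°.
Converting to metres (1° lat = 111300 m, cos φ = 0.548278): observed ΔN = 312.8 m, observed ΔE = 145.2 m.
Subtracting the expected shift leaves a residual of 312.8 − (338) = -25.2 m north and 145.2 − (184) = -38.8 m east.
Residual distance = √((-25.2)² + (-38.8)²) = 46.3 m.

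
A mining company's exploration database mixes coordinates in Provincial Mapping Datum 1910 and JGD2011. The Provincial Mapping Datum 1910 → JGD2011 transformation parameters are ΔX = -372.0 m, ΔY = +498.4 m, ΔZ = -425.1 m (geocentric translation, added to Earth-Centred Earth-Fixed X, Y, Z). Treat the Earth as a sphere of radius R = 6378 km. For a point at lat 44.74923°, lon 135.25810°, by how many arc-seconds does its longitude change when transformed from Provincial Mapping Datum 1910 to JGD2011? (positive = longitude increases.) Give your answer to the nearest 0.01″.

Δλ = -4.20″

sin φ = 0.704005, cos φ = 0.710195, sin λ = 0.703914, cos λ = -0.710285.
East component: ΔE = −sin λ·ΔX + cos λ·ΔY = −(0.703914)(-372.0) + (-0.710285)(498.4) = -92.15 m.
1° of latitude spans πR/180 = 111317 m; at latitude φ, 1° of longitude spans that × cos φ = 79056.8 m, so Δλ = -92.15 / 79056.8 × 3600 = -4.196″.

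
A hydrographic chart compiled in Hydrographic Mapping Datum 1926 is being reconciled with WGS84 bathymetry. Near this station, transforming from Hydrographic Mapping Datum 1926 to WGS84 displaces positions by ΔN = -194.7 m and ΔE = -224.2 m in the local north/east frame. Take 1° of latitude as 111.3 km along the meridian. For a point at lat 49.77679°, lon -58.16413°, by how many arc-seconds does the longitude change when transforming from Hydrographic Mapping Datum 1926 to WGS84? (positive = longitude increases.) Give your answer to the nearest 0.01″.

At latitude 49.77679°, cos φ = 0.645767.
1° of longitude at this latitude = 111.3 × cos φ = 71.87 km, so Δλ = -224.2 / 71873.9 = -0.0031194° = -11.230″.

Δλ = -11.23″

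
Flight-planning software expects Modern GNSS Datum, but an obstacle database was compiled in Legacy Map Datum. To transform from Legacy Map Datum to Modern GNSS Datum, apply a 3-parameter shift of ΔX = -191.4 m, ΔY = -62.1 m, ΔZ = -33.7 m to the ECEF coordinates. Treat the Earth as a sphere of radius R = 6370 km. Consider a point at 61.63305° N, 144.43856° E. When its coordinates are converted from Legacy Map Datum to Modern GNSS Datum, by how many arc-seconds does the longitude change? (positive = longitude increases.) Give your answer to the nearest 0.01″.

Δλ = 11.03″

sin φ = 0.879923, cos φ = 0.475117, sin λ = 0.581576, cos λ = -0.813492.
East component: ΔE = −sin λ·ΔX + cos λ·ΔY = −(0.581576)(-191.4) + (-0.813492)(-62.1) = 161.83 m.
1° of latitude spans πR/180 = 111177 m; at latitude φ, 1° of longitude spans that × cos φ = 52822.3 m, so Δλ = 161.83 / 52822.3 × 3600 = 11.029″.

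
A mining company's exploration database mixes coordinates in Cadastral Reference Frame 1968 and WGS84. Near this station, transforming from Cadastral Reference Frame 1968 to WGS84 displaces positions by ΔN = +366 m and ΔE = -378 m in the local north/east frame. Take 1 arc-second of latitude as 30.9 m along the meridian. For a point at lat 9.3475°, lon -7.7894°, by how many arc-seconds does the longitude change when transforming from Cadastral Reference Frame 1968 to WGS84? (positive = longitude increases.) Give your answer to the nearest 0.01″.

At latitude 9.3475°, cos φ = 0.986721.
1″ of longitude at this latitude = 30.90 × cos φ = 30.4897 m, so Δλ = -378.0 / 30.4897 = -12.398″.

Δλ = -12.40″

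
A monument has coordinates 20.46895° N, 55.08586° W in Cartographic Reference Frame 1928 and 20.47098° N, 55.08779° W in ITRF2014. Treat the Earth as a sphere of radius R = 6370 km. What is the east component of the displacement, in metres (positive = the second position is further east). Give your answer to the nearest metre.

ΔE = -201 m

Δφ = 20.47098° − 20.46895° = +0.00203°; Δλ = -55.08779° − -55.08586° = -0.00193°.
1° along a meridian = πR/180 = 111177 m.
ΔN = Δφ × 111177 = 225.7 m; ΔE = Δλ × 111177 × cos(20.46895°) = -0.00193 × 111177 × 0.936862 = -201.0 m.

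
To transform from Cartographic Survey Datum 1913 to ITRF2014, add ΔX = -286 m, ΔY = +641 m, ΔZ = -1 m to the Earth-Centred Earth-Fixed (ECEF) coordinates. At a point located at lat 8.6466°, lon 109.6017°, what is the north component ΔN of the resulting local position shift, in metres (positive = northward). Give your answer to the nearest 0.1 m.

ΔN = -106.2 m

At φ = 8.6466°, λ = 109.6017°: sin φ = 0.150339, cos φ = 0.988634, sin λ = 0.942047, cos λ = -0.335480.
ΔN = −sin φ cos λ·ΔX − sin φ sin λ·ΔY + cos φ·ΔZ = −(0.150339)(-0.335480)(-286) − (0.150339)(0.942047)(641) + (0.988634)(-1) = -106.20 m.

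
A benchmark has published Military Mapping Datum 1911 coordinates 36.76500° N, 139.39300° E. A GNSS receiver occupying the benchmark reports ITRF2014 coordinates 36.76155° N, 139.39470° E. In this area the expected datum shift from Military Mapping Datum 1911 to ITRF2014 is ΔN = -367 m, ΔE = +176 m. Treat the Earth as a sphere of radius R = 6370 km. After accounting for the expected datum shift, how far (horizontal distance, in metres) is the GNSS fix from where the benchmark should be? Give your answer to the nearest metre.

Observed coordinate differences: Δφ = -0.00345°, Δλ = +0.00170°.
Converting to metres (1° lat = 111177 m, cos φ = 0.801097): observed ΔN = -383.6 m, observed ΔE = 151.4 m.
Subtracting the expected shift leaves a residual of -383.6 − (-367) = -16.6 m north and 151.4 − (176) = -24.6 m east.
Residual distance = √((-16.6)² + (-24.6)²) = 29.6 m.

30 m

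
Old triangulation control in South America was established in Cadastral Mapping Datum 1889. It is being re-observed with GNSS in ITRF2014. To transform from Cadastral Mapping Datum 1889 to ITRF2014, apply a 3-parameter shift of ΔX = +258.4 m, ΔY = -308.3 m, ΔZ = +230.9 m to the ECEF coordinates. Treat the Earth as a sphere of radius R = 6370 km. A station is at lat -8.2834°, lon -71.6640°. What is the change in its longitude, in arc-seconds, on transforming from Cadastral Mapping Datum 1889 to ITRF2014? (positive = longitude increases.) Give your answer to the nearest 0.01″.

Δλ = 4.85″

sin φ = -0.144070, cos φ = 0.989568, sin λ = -0.949228, cos λ = 0.314589.
East component: ΔE = −sin λ·ΔX + cos λ·ΔY = −(-0.949228)(258.4) + (0.314589)(-308.3) = 148.29 m.
1° of latitude spans πR/180 = 111177 m; at latitude φ, 1° of longitude spans that × cos φ = 110017.6 m, so Δλ = 148.29 / 110017.6 × 3600 = 4.852″.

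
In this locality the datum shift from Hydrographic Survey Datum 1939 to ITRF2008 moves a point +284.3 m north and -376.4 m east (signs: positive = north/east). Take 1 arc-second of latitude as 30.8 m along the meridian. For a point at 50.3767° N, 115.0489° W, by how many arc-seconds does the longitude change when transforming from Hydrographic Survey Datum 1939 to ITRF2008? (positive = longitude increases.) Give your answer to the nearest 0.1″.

At latitude 50.3767°, cos φ = 0.637737.
1″ of longitude at this latitude = 30.80 × cos φ = 19.6423 m, so Δλ = -376.4 / 19.6423 = -19.163″.

Δλ = -19.2″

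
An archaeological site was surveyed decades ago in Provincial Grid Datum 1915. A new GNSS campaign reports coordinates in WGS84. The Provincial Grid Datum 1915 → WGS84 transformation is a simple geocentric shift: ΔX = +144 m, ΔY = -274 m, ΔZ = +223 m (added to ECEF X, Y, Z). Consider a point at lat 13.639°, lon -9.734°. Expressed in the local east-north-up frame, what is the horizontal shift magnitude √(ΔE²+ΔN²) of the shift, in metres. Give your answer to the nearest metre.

300 m

The local east axis at (φ, λ) is (−sin λ, cos λ, 0), so ΔE = −sin(-9.734°)·144 + cos(-9.734°)·(-274) = -245.71 m.
The local north axis is (−sin φ cos λ, −sin φ sin λ, cos φ), giving ΔN = -33.467 − 10.924 + 216.712 = 172.32 m.
Horizontal magnitude = √(ΔE² + ΔN²) = √((-245.71)² + 172.32²) = 300.11 m.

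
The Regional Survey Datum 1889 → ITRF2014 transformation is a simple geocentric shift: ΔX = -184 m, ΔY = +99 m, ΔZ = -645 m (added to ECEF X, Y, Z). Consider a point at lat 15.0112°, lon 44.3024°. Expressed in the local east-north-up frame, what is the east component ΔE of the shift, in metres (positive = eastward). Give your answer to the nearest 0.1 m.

ΔE = 199.4 m

The local east axis at (φ, λ) is (−sin λ, cos λ, 0), so ΔE = −sin(44.3024°)·(-184) + cos(44.3024°)·99 = 199.36 m.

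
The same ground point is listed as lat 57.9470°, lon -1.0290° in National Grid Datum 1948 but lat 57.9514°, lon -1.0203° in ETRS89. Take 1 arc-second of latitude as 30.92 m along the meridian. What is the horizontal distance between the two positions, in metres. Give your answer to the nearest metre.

Δφ = 57.9514° − 57.9470° = +0.0044°; Δλ = -1.0203° − -1.0290° = +0.0087°.
1° of latitude = 3600 × 30.92 = 111312 m.
ΔN = Δφ × 111312 = 489.8 m; ΔE = Δλ × 111312 × cos(57.9470°) = +0.0087 × 111312 × 0.530704 = 513.9 m.
Distance = √(ΔE² + ΔN²) = √(513.9² + 489.8²) = 709.9 m.

710 m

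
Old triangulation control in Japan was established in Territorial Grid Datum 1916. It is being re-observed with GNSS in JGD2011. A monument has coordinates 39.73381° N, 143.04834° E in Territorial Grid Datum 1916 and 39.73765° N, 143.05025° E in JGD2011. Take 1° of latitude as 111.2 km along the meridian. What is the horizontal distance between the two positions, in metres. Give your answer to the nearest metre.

Δφ = 39.73765° − 39.73381° = +0.00384°; Δλ = 143.05025° − 143.04834° = +0.00191°.
ΔN = Δφ × 111200 = 427.0 m; ΔE = Δλ × 111200 × cos(39.73381°) = +0.00191 × 111200 × 0.769022 = 163.3 m.
Distance = √(ΔE² + ΔN²) = √(163.3² + 427.0²) = 457.2 m.

457 m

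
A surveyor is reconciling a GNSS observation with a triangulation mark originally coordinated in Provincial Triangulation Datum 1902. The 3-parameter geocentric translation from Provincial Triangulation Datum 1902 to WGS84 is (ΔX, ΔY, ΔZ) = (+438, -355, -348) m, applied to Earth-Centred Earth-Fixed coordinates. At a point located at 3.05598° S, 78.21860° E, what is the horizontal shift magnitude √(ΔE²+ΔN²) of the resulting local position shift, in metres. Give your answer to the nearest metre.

618 m

At φ = -3.05598°, λ = 78.21860°: sin φ = -0.053312, cos φ = 0.998578, sin λ = 0.978934, cos λ = 0.204178.
ΔE = −sin λ·ΔX + cos λ·ΔY = −(0.978934)·(438) + (0.204178)·(-355) = -501.26 m.
ΔN = −sin φ cos λ·ΔX − sin φ sin λ·ΔY + cos φ·ΔZ = −(-0.053312)(0.204178)(438) − (-0.053312)(0.978934)(-355) + (0.998578)(-348) = -361.26 m.
Horizontal magnitude = √(ΔE² + ΔN²) = √((-501.26)² + (-361.26)²) = 617.88 m.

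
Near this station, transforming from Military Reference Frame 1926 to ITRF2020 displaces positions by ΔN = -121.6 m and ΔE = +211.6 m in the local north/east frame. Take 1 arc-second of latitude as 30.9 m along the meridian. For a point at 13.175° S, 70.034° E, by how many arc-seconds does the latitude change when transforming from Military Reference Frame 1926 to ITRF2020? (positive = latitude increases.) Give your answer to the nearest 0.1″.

1″ of latitude = 30.90 m, so Δφ = -121.6 / 30.90 = -3.935″.

Δφ = -3.9″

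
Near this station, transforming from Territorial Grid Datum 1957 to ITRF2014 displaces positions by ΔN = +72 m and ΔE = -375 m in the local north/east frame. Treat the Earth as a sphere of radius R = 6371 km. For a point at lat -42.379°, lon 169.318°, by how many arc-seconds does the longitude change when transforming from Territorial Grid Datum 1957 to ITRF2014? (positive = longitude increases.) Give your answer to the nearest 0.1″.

At latitude -42.379°, cos φ = 0.738702.
One radian of longitude at latitude φ spans R cos φ, so Δλ = ΔE / (R cos φ) = -375.0 / (6371000 × 0.738702) = -7.9681e-05 rad = -16.435″.

Δλ = -16.4″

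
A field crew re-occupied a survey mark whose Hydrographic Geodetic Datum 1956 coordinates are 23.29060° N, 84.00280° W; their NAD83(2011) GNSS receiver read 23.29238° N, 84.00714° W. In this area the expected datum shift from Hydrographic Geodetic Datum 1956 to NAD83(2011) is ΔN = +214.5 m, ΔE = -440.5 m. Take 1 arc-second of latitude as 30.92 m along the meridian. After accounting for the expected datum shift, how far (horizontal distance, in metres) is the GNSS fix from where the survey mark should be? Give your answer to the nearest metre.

Observed coordinate differences: Δφ = +0.00178°, Δλ = -0.00434°.
Converting to metres (1° lat = 111312 m, cos φ = 0.918511): observed ΔN = 198.1 m, observed ΔE = -443.7 m.
Subtracting the expected shift leaves a residual of 198.1 − (214.5) = -16.4 m north and -443.7 − (-440.5) = -3.2 m east.
Residual distance = √((-16.4)² + (-3.2)²) = 16.7 m.

17 m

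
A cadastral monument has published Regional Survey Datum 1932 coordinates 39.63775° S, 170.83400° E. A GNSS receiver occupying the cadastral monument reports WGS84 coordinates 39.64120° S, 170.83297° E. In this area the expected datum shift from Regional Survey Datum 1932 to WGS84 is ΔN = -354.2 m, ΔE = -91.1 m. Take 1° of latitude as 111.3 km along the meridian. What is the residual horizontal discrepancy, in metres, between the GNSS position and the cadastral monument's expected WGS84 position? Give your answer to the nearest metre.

30 m

Observed coordinate differences: Δφ = -0.00345°, Δλ = -0.00103°.
Converting to metres (1° lat = 111300 m, cos φ = 0.770093): observed ΔN = -384.0 m, observed ΔE = -88.3 m.
Subtracting the expected shift leaves a residual of -384.0 − (-354.2) = -29.8 m north and -88.3 − (-91.1) = 2.8 m east.
Residual distance = √((-29.8)² + 2.8²) = 29.9 m.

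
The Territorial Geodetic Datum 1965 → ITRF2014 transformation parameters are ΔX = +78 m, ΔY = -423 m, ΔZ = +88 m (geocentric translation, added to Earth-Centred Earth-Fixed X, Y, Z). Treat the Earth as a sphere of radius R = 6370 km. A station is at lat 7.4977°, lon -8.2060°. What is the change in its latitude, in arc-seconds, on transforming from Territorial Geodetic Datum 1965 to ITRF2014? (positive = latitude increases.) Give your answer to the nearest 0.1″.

Δφ = 2.2″

sin φ = 0.130486, cos φ = 0.991450, sin λ = -0.142733, cos λ = 0.989761.
North component: ΔN = −sin φ cos λ·ΔX − sin φ sin λ·ΔY + cos φ·ΔZ = −(0.130486)(0.989761)(78) − (0.130486)(-0.142733)(-423) + (0.991450)(88) = 69.30 m.
1° of latitude spans πR/180 = 111177 m, so Δφ = 69.30 / 111177 × 3600 = 2.244″.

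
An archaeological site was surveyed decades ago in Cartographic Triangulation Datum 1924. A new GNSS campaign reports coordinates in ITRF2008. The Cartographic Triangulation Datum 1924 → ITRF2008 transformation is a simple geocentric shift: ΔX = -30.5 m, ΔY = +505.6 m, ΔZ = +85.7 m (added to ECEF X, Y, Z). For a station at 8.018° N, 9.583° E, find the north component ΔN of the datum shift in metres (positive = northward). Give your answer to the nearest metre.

At φ = 8.018°, λ = 9.583°: sin φ = 0.139484, cos φ = 0.990224, sin λ = 0.166476, cos λ = 0.986045.
ΔN = −sin φ cos λ·ΔX − sin φ sin λ·ΔY + cos φ·ΔZ = −(0.139484)(0.986045)(-30.5) − (0.139484)(0.166476)(505.6) + (0.990224)(85.7) = 77.32 m.

ΔN = 77 m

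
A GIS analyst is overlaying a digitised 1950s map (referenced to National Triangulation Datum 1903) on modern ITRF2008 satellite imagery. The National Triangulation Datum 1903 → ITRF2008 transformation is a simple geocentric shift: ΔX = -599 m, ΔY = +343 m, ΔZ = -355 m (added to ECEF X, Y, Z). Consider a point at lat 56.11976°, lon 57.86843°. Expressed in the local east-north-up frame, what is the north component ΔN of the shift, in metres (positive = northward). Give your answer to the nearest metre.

The local north axis is (−sin φ cos λ, −sin φ sin λ, cos φ), giving ΔN = 264.493 − 241.143 − 197.898 = -174.55 m.

ΔN = -175 m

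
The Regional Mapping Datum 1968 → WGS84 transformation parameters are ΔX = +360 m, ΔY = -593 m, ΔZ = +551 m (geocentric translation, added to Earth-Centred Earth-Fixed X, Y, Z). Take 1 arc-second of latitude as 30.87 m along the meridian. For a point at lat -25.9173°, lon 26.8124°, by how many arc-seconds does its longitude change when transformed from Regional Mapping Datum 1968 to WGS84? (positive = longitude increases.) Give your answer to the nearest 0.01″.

Δλ = -24.91″

sin φ = -0.437073, cos φ = 0.899426, sin λ = 0.451071, cos λ = 0.892488.
East component: ΔE = −sin λ·ΔX + cos λ·ΔY = −(0.451071)(360) + (0.892488)(-593) = -691.63 m.
1° of latitude spans 3600 × 30.87 = 111132 m; at latitude φ, 1° of longitude spans that × cos φ = 99955.0 m, so Δλ = -691.63 / 99955.0 × 3600 = -24.910″.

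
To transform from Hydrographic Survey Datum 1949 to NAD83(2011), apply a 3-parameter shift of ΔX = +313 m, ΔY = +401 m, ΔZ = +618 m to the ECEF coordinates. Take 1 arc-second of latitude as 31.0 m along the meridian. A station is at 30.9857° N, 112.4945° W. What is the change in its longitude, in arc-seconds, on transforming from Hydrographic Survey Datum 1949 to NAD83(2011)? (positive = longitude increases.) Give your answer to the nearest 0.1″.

sin φ = 0.514824, cos φ = 0.857296, sin λ = -0.923916, cos λ = -0.382595.
East component: ΔE = −sin λ·ΔX + cos λ·ΔY = −(-0.923916)(313) + (-0.382595)(401) = 135.77 m.
1° of latitude spans 3600 × 31.00 = 111600 m; at latitude φ, 1° of longitude spans that × cos φ = 95674.2 m, so Δλ = 135.77 / 95674.2 × 3600 = 5.109″.

Δλ = 5.1″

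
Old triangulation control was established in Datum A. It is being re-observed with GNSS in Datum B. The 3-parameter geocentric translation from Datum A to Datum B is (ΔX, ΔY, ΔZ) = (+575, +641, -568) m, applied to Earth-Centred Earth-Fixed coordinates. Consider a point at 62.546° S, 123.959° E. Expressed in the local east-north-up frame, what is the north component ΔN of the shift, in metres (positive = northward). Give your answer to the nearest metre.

ΔN = -75 m

At φ = -62.546°, λ = 123.959°: sin φ = -0.887381, cos φ = 0.461036, sin λ = 0.829438, cos λ = -0.558600.
ΔN = −sin φ cos λ·ΔX − sin φ sin λ·ΔY + cos φ·ΔZ = −(-0.887381)(-0.558600)(575) − (-0.887381)(0.829438)(641) + (0.461036)(-568) = -75.10 m.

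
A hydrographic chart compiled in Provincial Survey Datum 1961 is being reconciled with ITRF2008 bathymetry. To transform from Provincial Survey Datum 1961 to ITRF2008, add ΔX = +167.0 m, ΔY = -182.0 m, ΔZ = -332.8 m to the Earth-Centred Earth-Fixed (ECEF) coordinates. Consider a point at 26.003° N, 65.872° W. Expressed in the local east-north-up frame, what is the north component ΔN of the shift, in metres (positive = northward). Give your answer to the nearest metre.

The local north axis is (−sin φ cos λ, −sin φ sin λ, cos φ), giving ΔN = -29.929 − 72.821 − 299.111 = -401.86 m.

ΔN = -402 m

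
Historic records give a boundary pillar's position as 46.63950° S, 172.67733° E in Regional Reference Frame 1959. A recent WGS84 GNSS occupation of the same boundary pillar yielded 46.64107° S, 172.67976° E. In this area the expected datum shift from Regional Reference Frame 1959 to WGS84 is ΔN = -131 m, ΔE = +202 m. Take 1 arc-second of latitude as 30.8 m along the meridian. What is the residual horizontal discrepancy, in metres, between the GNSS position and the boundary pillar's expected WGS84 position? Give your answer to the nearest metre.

46 m

Observed coordinate differences: Δφ = -0.00157°, Δλ = +0.00243°.
Converting to metres (1° lat = 110880 m, cos φ = 0.686586): observed ΔN = -174.1 m, observed ΔE = 185.0 m.
Subtracting the expected shift leaves a residual of -174.1 − (-131) = -43.1 m north and 185.0 − (202) = -17.0 m east.
Residual distance = √((-43.1)² + (-17.0)²) = 46.3 m.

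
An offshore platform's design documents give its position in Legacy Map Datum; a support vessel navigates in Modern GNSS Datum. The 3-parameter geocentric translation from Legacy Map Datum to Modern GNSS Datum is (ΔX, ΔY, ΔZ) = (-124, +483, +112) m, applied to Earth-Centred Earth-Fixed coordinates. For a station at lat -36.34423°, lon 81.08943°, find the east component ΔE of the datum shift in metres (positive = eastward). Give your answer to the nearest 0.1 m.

The local east axis at (φ, λ) is (−sin λ, cos λ, 0), so ΔE = −sin(81.08943°)·(-124) + cos(81.08943°)·483 = 197.32 m.

ΔE = 197.3 m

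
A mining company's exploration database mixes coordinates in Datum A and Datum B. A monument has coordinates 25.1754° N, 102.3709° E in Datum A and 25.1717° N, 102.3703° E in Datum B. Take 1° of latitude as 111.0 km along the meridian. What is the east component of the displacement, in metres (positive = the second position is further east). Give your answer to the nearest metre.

ΔE = -60 m

Δφ = 25.1717° − 25.1754° = -0.0037°; Δλ = 102.3703° − 102.3709° = -0.0006°.
ΔN = Δφ × 111000 = -410.7 m; ΔE = Δλ × 111000 × cos(25.1754°) = -0.0006 × 111000 × 0.905010 = -60.3 m.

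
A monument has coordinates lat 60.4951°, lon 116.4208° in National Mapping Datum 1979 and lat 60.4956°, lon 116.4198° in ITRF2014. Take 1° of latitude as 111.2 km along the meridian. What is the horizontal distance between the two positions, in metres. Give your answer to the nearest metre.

Δφ = 60.4956° − 60.4951° = +0.0005°; Δλ = 116.4198° − 116.4208° = -0.0010°.
ΔN = Δφ × 111200 = 55.6 m; ΔE = Δλ × 111200 × cos(60.4951°) = -0.0010 × 111200 × 0.492498 = -54.8 m.
Distance = √(ΔE² + ΔN²) = √((-54.8)² + 55.6²) = 78.0 m.

78 m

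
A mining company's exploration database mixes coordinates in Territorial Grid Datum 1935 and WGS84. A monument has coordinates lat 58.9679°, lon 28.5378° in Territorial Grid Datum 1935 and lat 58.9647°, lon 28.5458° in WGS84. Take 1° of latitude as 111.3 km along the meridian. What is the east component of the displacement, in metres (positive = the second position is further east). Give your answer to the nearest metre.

Δφ = 58.9647° − 58.9679° = -0.0032°; Δλ = 28.5458° − 28.5378° = +0.0080°.
ΔN = Δφ × 111300 = -356.2 m; ΔE = Δλ × 111300 × cos(58.9679°) = +0.0080 × 111300 × 0.515518 = 459.0 m.

ΔE = 459 m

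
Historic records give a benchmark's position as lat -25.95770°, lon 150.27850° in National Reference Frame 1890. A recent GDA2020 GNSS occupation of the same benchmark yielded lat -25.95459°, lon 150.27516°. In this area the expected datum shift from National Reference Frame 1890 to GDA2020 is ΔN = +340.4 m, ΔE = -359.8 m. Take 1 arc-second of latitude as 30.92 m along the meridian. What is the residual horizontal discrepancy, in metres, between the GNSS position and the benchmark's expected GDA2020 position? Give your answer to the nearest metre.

Observed coordinate differences: Δφ = +0.00311°, Δλ = -0.00334°.
Converting to metres (1° lat = 111312 m, cos φ = 0.899117): observed ΔN = 346.2 m, observed ΔE = -334.3 m.
Subtracting the expected shift leaves a residual of 346.2 − (340.4) = 5.8 m north and -334.3 − (-359.8) = 25.5 m east.
Residual distance = √(5.8² + 25.5²) = 26.2 m.

26 m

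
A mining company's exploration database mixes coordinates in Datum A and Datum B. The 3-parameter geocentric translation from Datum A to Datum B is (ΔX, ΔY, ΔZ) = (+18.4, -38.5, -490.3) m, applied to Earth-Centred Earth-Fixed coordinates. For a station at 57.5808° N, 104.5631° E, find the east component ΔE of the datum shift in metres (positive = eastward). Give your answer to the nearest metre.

The local east axis at (φ, λ) is (−sin λ, cos λ, 0), so ΔE = −sin(104.5631°)·18.4 + cos(104.5631°)·(-38.5) = -8.13 m.

ΔE = -8 m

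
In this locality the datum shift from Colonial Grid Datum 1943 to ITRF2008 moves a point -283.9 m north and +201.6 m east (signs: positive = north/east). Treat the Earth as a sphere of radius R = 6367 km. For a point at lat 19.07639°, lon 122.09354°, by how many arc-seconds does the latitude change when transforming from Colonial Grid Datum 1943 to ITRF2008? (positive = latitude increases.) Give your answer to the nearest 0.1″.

On a sphere of radius R, 1 rad of latitude = R, so Δφ = ΔN / R = -283.9 / 6367000 = -4.4589e-05 rad = -9.197″.

Δφ = -9.2″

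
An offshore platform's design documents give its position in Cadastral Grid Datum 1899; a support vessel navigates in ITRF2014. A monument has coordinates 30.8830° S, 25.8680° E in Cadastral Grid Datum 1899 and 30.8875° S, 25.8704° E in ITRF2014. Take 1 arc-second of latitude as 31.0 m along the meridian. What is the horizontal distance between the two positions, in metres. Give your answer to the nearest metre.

Δφ = -30.8875° − -30.8830° = -0.0045°; Δλ = 25.8704° − 25.8680° = +0.0024°.
1° of latitude = 3600 × 31.00 = 111600 m.
ΔN = Δφ × 111600 = -502.2 m; ΔE = Δλ × 111600 × cos(-30.8830°) = +0.0024 × 111600 × 0.858217 = 229.9 m.
Distance = √(ΔE² + ΔN²) = √(229.9² + (-502.2)²) = 552.3 m.

552 m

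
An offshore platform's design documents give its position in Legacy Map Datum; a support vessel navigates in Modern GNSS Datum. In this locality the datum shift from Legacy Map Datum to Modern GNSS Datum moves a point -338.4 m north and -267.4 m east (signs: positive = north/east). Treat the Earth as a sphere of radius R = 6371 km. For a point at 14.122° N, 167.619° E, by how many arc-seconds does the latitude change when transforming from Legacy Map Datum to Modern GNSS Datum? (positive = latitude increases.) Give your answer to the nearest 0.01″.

Δφ = -10.96″

On a sphere of radius R, 1 rad of latitude = R, so Δφ = ΔN / R = -338.4 / 6371000 = -5.3116e-05 rad = -10.956″.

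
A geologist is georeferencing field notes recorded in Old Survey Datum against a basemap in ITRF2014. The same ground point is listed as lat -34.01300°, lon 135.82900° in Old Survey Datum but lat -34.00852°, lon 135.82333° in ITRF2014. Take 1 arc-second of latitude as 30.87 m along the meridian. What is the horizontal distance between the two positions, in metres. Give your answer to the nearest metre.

Δφ = -34.00852° − -34.01300° = +0.00448°; Δλ = 135.82333° − 135.82900° = -0.00567°.
1° of latitude = 3600 × 30.87 = 111132 m.
ΔN = Δφ × 111132 = 497.9 m; ΔE = Δλ × 111132 × cos(-34.01300°) = -0.00567 × 111132 × 0.828911 = -522.3 m.
Distance = √(ΔE² + ΔN²) = √((-522.3)² + 497.9²) = 721.6 m.

722 m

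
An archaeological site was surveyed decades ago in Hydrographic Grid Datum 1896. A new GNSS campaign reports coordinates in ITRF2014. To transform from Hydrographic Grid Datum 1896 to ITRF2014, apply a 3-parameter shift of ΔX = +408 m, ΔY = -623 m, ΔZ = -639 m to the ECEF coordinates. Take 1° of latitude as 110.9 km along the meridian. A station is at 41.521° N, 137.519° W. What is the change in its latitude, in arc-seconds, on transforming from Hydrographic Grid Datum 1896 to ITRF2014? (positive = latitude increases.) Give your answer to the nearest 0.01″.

Δφ = -18.11″

sin φ = 0.662895, cos φ = 0.748713, sin λ = -0.675346, cos λ = -0.737501.
North component: ΔN = −sin φ cos λ·ΔX − sin φ sin λ·ΔY + cos φ·ΔZ = −(0.662895)(-0.737501)(408) − (0.662895)(-0.675346)(-623) + (0.748713)(-639) = -557.87 m.
1° of latitude spans 110900 m, so Δφ = -557.87 / 110900 × 3600 = -18.109″.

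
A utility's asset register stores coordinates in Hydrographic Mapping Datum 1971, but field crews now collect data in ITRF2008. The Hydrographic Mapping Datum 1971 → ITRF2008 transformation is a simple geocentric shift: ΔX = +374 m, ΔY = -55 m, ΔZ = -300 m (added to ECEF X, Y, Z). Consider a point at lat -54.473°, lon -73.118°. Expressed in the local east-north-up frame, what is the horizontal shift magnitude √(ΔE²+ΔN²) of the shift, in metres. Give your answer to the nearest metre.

At φ = -54.473°, λ = -73.118°: sin φ = -0.813842, cos φ = 0.581087, sin λ = -0.956905, cos λ = 0.290402.
ΔE = −sin λ·ΔX + cos λ·ΔY = −(-0.956905)·(374) + (0.290402)·(-55) = 341.91 m.
ΔN = −sin φ cos λ·ΔX − sin φ sin λ·ΔY + cos φ·ΔZ = −(-0.813842)(0.290402)(374) − (-0.813842)(-0.956905)(-55) + (0.581087)(-300) = -43.10 m.
Horizontal magnitude = √(ΔE² + ΔN²) = √(341.91² + (-43.10)²) = 344.62 m.

345 m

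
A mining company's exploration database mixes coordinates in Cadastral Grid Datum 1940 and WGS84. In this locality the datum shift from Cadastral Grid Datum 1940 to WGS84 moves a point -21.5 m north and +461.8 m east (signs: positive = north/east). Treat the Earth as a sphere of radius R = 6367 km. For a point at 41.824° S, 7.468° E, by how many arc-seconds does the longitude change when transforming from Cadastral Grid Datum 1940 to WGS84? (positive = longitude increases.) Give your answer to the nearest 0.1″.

At latitude -41.824°, cos φ = 0.745197.
One radian of longitude at latitude φ spans R cos φ, so Δλ = ΔE / (R cos φ) = 461.8 / (6367000 × 0.745197) = 9.7330e-05 rad = 20.076″.

Δλ = 20.1″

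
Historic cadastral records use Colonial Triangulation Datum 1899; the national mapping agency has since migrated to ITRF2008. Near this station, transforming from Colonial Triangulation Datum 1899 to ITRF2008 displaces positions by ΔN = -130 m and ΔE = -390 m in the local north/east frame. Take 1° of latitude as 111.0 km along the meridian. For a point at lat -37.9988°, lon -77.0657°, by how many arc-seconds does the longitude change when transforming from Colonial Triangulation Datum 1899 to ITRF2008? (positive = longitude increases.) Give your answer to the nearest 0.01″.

At latitude -37.9988°, cos φ = 0.788024.
1° of longitude at this latitude = 111.0 × cos φ = 87.47 km, so Δλ = -390.0 / 87470.6 = -0.0044586° = -16.051″.

Δλ = -16.05″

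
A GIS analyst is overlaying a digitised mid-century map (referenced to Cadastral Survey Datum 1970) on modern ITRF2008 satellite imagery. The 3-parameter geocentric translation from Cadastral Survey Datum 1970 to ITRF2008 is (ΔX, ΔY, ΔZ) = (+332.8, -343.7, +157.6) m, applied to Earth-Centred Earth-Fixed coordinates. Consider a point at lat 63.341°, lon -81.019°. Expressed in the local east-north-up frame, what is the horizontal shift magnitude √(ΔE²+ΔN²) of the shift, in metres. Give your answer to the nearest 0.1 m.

391.9 m

At φ = 63.341°, λ = -81.019°: sin φ = 0.893693, cos φ = 0.448680, sin λ = -0.987740, cos λ = 0.156107.
ΔE = −sin λ·ΔX + cos λ·ΔY = −(-0.987740)·(332.8) + (0.156107)·(-343.7) = 275.07 m.
ΔN = −sin φ cos λ·ΔX − sin φ sin λ·ΔY + cos φ·ΔZ = −(0.893693)(0.156107)(332.8) − (0.893693)(-0.987740)(-343.7) + (0.448680)(157.6) = -279.11 m.
Horizontal magnitude = √(ΔE² + ΔN²) = √(275.07² + (-279.11)²) = 391.87 m.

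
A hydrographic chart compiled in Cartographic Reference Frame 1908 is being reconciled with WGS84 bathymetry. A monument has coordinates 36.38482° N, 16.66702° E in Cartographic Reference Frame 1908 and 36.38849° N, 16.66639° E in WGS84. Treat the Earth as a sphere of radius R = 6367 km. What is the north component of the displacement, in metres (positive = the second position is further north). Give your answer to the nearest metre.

Δφ = 36.38849° − 36.38482° = +0.00367°; Δλ = 16.66639° − 16.66702° = -0.00063°.
1° along a meridian = πR/180 = 111125 m.
ΔN = Δφ × 111125 = 407.8 m; ΔE = Δλ × 111125 × cos(36.38482°) = -0.00063 × 111125 × 0.805051 = -56.4 m.

ΔN = 408 m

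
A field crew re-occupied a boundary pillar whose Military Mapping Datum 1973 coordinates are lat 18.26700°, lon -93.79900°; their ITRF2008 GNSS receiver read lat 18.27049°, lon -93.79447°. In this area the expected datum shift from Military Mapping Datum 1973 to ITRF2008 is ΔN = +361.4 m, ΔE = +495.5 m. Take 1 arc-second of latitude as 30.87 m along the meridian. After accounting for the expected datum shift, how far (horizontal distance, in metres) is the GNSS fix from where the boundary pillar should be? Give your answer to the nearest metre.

32 m

Observed coordinate differences: Δφ = +0.00349°, Δλ = +0.00453°.
Converting to metres (1° lat = 111132 m, cos φ = 0.949606): observed ΔN = 387.9 m, observed ΔE = 478.1 m.
Subtracting the expected shift leaves a residual of 387.9 − (361.4) = 26.5 m north and 478.1 − (495.5) = -17.4 m east.
Residual distance = √(26.5² + (-17.4)²) = 31.7 m.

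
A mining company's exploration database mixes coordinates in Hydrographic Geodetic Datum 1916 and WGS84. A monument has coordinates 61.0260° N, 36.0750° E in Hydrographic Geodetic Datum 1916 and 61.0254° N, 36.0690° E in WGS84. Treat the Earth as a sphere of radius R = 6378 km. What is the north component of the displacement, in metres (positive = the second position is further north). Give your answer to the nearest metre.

ΔN = -67 m

Δφ = 61.0254° − 61.0260° = -0.0006°; Δλ = 36.0690° − 36.0750° = -0.0060°.
1° along a meridian = πR/180 = 111317 m.
ΔN = Δφ × 111317 = -66.8 m; ΔE = Δλ × 111317 × cos(61.0260°) = -0.0060 × 111317 × 0.484413 = -323.5 m.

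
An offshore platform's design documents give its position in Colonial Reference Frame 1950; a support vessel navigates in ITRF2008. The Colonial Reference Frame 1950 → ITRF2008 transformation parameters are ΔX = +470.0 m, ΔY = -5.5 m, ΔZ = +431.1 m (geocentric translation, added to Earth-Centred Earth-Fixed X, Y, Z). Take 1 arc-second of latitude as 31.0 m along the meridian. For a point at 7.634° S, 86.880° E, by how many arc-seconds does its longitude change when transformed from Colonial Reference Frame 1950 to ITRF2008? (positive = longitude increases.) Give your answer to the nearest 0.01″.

sin φ = -0.132845, cos φ = 0.991137, sin λ = 0.998518, cos λ = 0.054427.
East component: ΔE = −sin λ·ΔX + cos λ·ΔY = −(0.998518)(470.0) + (0.054427)(-5.5) = -469.60 m.
1° of latitude spans 3600 × 31.00 = 111600 m; at latitude φ, 1° of longitude spans that × cos φ = 110610.9 m, so Δλ = -469.60 / 110610.9 × 3600 = -15.284″.

Δλ = -15.28″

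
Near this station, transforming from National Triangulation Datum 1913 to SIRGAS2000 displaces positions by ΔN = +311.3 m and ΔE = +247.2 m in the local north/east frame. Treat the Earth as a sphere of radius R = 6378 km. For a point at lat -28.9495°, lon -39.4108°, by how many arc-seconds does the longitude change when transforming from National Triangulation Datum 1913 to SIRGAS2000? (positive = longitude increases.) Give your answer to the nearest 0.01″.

Δλ = 9.14″

At latitude -28.9495°, cos φ = 0.875047.
One radian of longitude at latitude φ spans R cos φ, so Δλ = ΔE / (R cos φ) = 247.2 / (6378000 × 0.875047) = 4.4293e-05 rad = 9.136″.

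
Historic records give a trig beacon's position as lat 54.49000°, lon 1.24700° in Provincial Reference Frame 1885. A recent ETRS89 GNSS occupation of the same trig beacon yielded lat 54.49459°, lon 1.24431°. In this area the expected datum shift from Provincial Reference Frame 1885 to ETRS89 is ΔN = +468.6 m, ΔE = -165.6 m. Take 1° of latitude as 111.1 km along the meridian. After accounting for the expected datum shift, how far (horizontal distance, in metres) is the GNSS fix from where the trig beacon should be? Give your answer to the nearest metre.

42 m

Observed coordinate differences: Δφ = +0.00459°, Δλ = -0.00269°.
Converting to metres (1° lat = 111100 m, cos φ = 0.580845): observed ΔN = 509.9 m, observed ΔE = -173.6 m.
Subtracting the expected shift leaves a residual of 509.9 − (468.6) = 41.3 m north and -173.6 − (-165.6) = -8.0 m east.
Residual distance = √(41.3² + (-8.0)²) = 42.1 m.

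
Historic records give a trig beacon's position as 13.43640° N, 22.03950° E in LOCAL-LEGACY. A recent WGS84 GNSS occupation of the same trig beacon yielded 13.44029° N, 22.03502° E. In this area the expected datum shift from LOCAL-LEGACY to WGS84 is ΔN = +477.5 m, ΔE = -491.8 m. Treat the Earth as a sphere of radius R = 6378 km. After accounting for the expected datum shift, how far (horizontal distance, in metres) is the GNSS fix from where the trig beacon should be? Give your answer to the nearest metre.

45 m

Observed coordinate differences: Δφ = +0.00389°, Δλ = -0.00448°.
Converting to metres (1° lat = 111317 m, cos φ = 0.972628): observed ΔN = 433.0 m, observed ΔE = -485.1 m.
Subtracting the expected shift leaves a residual of 433.0 − (477.5) = -44.5 m north and -485.1 − (-491.8) = 6.7 m east.
Residual distance = √((-44.5)² + 6.7²) = 45.0 m.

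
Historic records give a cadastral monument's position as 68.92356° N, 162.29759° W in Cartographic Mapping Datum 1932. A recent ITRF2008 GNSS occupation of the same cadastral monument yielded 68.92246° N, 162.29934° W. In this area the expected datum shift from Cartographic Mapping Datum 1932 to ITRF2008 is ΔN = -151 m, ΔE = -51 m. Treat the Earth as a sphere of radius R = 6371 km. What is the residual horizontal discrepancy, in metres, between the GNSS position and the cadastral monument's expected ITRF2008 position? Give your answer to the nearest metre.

34 m

Observed coordinate differences: Δφ = -0.00110°, Δλ = -0.00175°.
Converting to metres (1° lat = 111195 m, cos φ = 0.359613): observed ΔN = -122.3 m, observed ΔE = -70.0 m.
Subtracting the expected shift leaves a residual of -122.3 − (-151) = 28.7 m north and -70.0 − (-51) = -19.0 m east.
Residual distance = √(28.7² + (-19.0)²) = 34.4 m.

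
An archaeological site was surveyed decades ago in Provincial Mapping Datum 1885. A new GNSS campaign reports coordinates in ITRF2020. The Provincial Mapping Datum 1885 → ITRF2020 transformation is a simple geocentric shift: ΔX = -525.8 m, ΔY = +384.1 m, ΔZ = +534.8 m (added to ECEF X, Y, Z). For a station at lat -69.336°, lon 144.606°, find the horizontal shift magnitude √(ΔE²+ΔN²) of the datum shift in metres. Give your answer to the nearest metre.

At φ = -69.336°, λ = 144.606°: sin φ = -0.935666, cos φ = 0.352887, sin λ = 0.579196, cos λ = -0.815188.
ΔE = −sin λ·ΔX + cos λ·ΔY = −(0.579196)·(-525.8) + (-0.815188)·(384.1) = -8.57 m.
ΔN = −sin φ cos λ·ΔX − sin φ sin λ·ΔY + cos φ·ΔZ = −(-0.935666)(-0.815188)(-525.8) − (-0.935666)(0.579196)(384.1) + (0.352887)(534.8) = 797.93 m.
Horizontal magnitude = √(ΔE² + ΔN²) = √((-8.57)² + 797.93²) = 797.98 m.

798 m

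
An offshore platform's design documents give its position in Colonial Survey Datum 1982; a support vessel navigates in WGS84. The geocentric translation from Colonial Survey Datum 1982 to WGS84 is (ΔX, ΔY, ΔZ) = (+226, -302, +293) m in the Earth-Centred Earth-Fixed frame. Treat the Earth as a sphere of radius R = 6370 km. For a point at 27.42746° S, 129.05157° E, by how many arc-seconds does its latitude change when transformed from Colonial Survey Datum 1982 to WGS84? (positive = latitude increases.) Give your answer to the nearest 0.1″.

Δφ = 2.8″

sin φ = -0.460625, cos φ = 0.887595, sin λ = 0.776579, cos λ = -0.630020.
North component: ΔN = −sin φ cos λ·ΔX − sin φ sin λ·ΔY + cos φ·ΔZ = −(-0.460625)(-0.630020)(226) − (-0.460625)(0.776579)(-302) + (0.887595)(293) = 86.45 m.
1° of latitude spans πR/180 = 111177 m, so Δφ = 86.45 / 111177 × 3600 = 2.799″.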